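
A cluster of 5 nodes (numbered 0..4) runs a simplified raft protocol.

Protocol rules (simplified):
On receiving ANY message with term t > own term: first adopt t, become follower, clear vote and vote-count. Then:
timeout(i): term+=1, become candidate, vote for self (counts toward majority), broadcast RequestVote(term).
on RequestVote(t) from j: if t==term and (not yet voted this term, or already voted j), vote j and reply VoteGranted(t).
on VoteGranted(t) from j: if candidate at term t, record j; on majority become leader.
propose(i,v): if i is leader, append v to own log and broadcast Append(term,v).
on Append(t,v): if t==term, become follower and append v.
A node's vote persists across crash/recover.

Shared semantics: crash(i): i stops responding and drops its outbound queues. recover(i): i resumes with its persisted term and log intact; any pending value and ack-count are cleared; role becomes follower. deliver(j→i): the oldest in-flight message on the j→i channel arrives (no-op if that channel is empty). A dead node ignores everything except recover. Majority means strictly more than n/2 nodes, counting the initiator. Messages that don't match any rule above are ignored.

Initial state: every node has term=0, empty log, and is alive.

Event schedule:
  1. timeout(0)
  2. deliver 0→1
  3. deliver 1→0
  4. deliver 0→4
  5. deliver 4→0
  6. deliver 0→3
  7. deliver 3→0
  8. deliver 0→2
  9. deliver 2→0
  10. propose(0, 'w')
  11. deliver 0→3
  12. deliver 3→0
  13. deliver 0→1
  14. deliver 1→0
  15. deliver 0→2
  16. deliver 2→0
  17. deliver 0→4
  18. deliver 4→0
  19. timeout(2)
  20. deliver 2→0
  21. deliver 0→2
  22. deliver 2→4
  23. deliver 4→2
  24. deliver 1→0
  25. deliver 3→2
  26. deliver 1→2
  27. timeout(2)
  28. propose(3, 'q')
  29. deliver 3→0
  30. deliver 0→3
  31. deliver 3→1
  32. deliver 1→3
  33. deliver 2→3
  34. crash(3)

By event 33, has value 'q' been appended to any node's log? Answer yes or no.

no

step 1 timeout(0): 0={cand,t=1,log=-}
step 2 deliver 0→1: 1={foll,t=1,log=-}
step 3 deliver 1→0: —
step 4 deliver 0→4: 4={foll,t=1,log=-}
step 5 deliver 4→0: 0={lead,t=1,log=-}
step 6 deliver 0→3: 3={foll,t=1,log=-}
step 7 deliver 3→0: —
step 8 deliver 0→2: 2={foll,t=1,log=-}
step 9 deliver 2→0: —
step 10 propose(0,'w'): 0={lead,t=1,log=w}
step 11 deliver 0→3: 3={foll,t=1,log=w}
step 12 deliver 3→0: —
step 13 deliver 0→1: 1={foll,t=1,log=w}
step 14 deliver 1→0: —
step 15 deliver 0→2: 2={foll,t=1,log=w}
step 16 deliver 2→0: —
step 17 deliver 0→4: 4={foll,t=1,log=w}
step 18 deliver 4→0: —
step 19 timeout(2): 2={cand,t=2,log=w}
step 20 deliver 2→0: 0={foll,t=2,log=w}
step 21 deliver 0→2: —
step 22 deliver 2→4: 4={foll,t=2,log=w}
step 23 deliver 4→2: 2={lead,t=2,log=w}
step 24 deliver 1→0: —
step 25 deliver 3→2: —
step 26 deliver 1→2: —
step 27 timeout(2): 2={cand,t=3,log=w}
step 28 propose(3,'q'): —
step 29 deliver 3→0: —
step 30 deliver 0→3: —
step 31 deliver 3→1: —
step 32 deliver 1→3: —
step 33 deliver 2→3: 3={foll,t=2,log=w}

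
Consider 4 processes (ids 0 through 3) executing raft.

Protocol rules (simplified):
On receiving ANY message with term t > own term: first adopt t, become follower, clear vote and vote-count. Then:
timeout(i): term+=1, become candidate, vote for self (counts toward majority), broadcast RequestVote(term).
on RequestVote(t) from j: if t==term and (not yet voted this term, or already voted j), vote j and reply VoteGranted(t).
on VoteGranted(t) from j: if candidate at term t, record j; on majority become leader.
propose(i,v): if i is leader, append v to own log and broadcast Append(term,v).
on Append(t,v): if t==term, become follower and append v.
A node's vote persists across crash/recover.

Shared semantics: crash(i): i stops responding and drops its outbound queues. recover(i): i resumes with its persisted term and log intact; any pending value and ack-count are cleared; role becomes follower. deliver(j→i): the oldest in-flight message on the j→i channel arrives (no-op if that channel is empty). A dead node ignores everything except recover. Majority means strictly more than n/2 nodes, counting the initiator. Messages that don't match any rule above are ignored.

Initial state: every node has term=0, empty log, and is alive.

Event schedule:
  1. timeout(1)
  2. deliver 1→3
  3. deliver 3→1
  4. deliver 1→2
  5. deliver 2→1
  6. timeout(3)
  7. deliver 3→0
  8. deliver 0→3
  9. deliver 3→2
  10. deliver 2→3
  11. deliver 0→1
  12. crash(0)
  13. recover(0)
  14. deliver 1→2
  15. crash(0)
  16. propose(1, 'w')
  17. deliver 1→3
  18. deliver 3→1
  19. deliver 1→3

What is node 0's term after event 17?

e1 timeout(1): 1[cand,t=1,-]
e2 deliver 1→3: 3[foll,t=1,-]
e3 deliver 3→1: ·
e4 deliver 1→2: 2[foll,t=1,-]
e5 deliver 2→1: 1[lead,t=1,-]
e6 timeout(3): 3[cand,t=2,-]
e7 deliver 3→0: 0[foll,t=2,-]
e8 deliver 0→3: ·
e9 deliver 3→2: 2[foll,t=2,-]
e10 deliver 2→3: 3[lead,t=2,-]
e11 deliver 0→1: ·
e12 crash(0): 0[✗foll,t=2,-]
e13 recover(0): 0[foll,t=2,-]
e14 deliver 1→2: ·
e15 crash(0): 0[✗foll,t=2,-]
e16 propose(1,'w'): 1[lead,t=1,w]
e17 deliver 1→3: ·

2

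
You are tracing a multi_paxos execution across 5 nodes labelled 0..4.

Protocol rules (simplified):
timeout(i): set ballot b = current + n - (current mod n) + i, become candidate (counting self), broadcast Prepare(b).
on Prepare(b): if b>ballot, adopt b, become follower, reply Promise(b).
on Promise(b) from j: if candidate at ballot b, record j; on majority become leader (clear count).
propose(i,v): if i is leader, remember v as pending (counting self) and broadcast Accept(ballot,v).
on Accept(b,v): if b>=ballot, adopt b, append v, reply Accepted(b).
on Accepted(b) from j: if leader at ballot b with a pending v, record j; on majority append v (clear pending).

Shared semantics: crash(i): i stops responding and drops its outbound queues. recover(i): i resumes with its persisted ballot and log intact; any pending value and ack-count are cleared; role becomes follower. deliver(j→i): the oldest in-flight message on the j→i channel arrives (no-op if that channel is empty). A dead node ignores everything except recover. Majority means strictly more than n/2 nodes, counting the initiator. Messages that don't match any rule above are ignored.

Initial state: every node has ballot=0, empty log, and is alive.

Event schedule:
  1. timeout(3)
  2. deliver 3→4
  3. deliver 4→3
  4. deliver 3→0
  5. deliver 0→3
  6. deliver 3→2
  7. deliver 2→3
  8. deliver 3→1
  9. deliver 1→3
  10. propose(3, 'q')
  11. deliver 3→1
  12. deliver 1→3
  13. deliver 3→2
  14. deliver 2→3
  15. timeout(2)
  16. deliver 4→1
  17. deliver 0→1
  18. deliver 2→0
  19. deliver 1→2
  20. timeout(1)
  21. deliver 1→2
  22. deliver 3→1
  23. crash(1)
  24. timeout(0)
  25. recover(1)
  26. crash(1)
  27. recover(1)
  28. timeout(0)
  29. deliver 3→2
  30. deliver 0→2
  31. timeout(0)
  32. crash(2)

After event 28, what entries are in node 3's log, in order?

q

[1] timeout(3) → N3(cand b8 [-])
[2] deliver 3→4 → N4(foll b8 [-])
[3] deliver 4→3 → ∅
[4] deliver 3→0 → N0(foll b8 [-])
[5] deliver 0→3 → N3(lead b8 [-])
[6] deliver 3→2 → N2(foll b8 [-])
[7] deliver 2→3 → ∅
[8] deliver 3→1 → N1(foll b8 [-])
[9] deliver 1→3 → ∅
[10] propose(3,'q') → ∅
[11] deliver 3→1 → N1(foll b8 [q])
[12] deliver 1→3 → ∅
[13] deliver 3→2 → N2(foll b8 [q])
[14] deliver 2→3 → N3(lead b8 [q])
[15] timeout(2) → N2(cand b12 [q])
[16] deliver 4→1 → ∅
[17] deliver 0→1 → ∅
[18] deliver 2→0 → N0(foll b12 [-])
[19] deliver 1→2 → ∅
[20] timeout(1) → N1(cand b11 [q])
[21] deliver 1→2 → ∅
[22] deliver 3→1 → ∅
[23] crash(1) → N1(✗cand b11 [q])
[24] timeout(0) → N0(cand b15 [-])
[25] recover(1) → N1(foll b11 [q])
[26] crash(1) → N1(✗foll b11 [q])
[27] recover(1) → N1(foll b11 [q])
[28] timeout(0) → N0(cand b20 [-])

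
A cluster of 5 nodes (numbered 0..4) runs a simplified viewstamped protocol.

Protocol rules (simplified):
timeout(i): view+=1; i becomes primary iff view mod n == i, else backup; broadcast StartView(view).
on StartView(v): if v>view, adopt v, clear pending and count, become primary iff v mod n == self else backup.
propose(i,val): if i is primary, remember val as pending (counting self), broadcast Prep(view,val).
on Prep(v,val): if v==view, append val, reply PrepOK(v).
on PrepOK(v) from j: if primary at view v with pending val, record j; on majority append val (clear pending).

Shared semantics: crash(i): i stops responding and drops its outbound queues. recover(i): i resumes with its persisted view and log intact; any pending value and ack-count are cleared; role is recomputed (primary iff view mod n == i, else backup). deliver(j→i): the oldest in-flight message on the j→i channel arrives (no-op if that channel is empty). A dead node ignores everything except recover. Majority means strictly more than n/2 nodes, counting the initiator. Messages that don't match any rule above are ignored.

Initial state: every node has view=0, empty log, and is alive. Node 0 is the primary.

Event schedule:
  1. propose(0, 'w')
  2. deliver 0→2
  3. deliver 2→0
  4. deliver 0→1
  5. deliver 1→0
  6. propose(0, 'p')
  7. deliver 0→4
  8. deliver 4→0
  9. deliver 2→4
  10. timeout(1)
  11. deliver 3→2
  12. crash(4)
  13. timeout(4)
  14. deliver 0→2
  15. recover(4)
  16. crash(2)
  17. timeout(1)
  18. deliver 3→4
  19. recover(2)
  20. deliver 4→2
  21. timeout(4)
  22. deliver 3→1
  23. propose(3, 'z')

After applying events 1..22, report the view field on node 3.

0

step 1 propose(0,'w'): —
step 2 deliver 0→2: 2={back,v=0,log=w}
step 3 deliver 2→0: —
step 4 deliver 0→1: 1={back,v=0,log=w}
step 5 deliver 1→0: 0={prim,v=0,log=w}
step 6 propose(0,'p'): —
step 7 deliver 0→4: 4={back,v=0,log=w}
step 8 deliver 4→0: —
step 9 deliver 2→4: —
step 10 timeout(1): 1={prim,v=1,log=w}
step 11 deliver 3→2: —
step 12 crash(4): 4={✗back,v=0,log=w}
step 13 timeout(4): —
step 14 deliver 0→2: 2={back,v=0,log=w,p}
step 15 recover(4): 4={back,v=0,log=w}
step 16 crash(2): 2={✗back,v=0,log=w,p}
step 17 timeout(1): 1={back,v=2,log=w}
step 18 deliver 3→4: —
step 19 recover(2): 2={back,v=0,log=w,p}
step 20 deliver 4→2: —
step 21 timeout(4): 4={back,v=1,log=w}
step 22 deliver 3→1: —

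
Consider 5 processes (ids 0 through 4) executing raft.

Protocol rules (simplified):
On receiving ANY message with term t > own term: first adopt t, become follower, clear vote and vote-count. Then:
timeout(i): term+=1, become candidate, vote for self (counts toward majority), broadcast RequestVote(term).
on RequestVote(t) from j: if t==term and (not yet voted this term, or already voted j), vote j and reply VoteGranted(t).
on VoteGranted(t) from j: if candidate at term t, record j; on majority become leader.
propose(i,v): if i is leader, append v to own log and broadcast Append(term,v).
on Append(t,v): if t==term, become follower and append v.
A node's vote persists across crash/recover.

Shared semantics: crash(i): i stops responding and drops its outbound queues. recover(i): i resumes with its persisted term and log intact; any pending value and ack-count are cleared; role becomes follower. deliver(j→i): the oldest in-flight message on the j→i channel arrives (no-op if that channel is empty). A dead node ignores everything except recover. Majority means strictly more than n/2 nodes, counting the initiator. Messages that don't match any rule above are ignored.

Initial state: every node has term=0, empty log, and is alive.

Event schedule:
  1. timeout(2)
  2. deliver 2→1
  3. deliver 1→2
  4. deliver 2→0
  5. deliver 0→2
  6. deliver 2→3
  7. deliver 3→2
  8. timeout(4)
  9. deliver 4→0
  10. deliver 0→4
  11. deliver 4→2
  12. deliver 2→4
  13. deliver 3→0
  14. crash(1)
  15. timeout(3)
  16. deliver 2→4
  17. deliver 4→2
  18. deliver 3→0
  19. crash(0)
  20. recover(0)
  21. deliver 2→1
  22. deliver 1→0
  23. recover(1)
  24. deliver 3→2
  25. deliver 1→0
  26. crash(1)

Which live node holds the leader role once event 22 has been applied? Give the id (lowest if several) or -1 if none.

after 1 — timeout(2): n2:cand/t1/[-]
after 2 — deliver 2→1: n1:foll/t1/[-]
after 3 — deliver 1→2: ·
after 4 — deliver 2→0: n0:foll/t1/[-]
after 5 — deliver 0→2: n2:lead/t1/[-]
after 6 — deliver 2→3: n3:foll/t1/[-]
after 7 — deliver 3→2: ·
after 8 — timeout(4): n4:cand/t1/[-]
after 9 — deliver 4→0: ·
after 10 — deliver 0→4: ·
after 11 — deliver 4→2: ·
after 12 — deliver 2→4: ·
after 13 — deliver 3→0: ·
after 14 — crash(1): n1:✗foll/t1/[-]
after 15 — timeout(3): n3:cand/t2/[-]
after 16 — deliver 2→4: ·
after 17 — deliver 4→2: ·
after 18 — deliver 3→0: n0:foll/t2/[-]
after 19 — crash(0): n0:✗foll/t2/[-]
after 20 — recover(0): n0:foll/t2/[-]
after 21 — deliver 2→1: ·
after 22 — deliver 1→0: ·

2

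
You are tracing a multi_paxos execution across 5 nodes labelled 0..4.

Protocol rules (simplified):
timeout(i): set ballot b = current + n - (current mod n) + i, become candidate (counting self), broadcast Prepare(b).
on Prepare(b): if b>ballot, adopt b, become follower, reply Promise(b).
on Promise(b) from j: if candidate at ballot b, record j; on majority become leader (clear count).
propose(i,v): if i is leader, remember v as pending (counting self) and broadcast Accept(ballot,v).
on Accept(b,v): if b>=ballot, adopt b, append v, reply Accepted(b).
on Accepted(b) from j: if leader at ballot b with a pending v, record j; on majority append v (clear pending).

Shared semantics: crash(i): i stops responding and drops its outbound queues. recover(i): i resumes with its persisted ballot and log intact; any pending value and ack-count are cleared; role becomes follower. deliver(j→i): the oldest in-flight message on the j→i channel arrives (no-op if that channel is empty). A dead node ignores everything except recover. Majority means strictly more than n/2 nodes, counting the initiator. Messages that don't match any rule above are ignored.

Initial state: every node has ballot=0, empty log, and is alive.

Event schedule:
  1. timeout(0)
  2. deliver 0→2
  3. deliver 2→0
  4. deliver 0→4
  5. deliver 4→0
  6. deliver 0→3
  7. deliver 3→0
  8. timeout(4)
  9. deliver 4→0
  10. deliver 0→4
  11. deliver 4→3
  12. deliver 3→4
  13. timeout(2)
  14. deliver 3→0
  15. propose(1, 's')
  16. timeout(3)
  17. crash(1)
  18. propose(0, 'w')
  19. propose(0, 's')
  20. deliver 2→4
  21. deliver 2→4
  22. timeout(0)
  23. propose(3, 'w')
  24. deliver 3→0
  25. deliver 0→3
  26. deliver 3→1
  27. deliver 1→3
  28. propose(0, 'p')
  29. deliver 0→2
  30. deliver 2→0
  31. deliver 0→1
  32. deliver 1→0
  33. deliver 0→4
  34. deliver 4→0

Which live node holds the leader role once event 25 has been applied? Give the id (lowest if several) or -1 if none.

4

1. timeout(0):  <0:cand b5 ->
2. deliver 0→2:  <2:foll b5 ->
3. deliver 2→0:  nop
4. deliver 0→4:  <4:foll b5 ->
5. deliver 4→0:  <0:lead b5 ->
6. deliver 0→3:  <3:foll b5 ->
7. deliver 3→0:  nop
8. timeout(4):  <4:cand b14 ->
9. deliver 4→0:  <0:foll b14 ->
10. deliver 0→4:  nop
11. deliver 4→3:  <3:foll b14 ->
12. deliver 3→4:  <4:lead b14 ->
13. timeout(2):  <2:cand b12 ->
14. deliver 3→0:  nop
15. propose(1,'s'):  nop
16. timeout(3):  <3:cand b18 ->
17. crash(1):  <1:✗foll b0 ->
18. propose(0,'w'):  nop
19. propose(0,'s'):  nop
20. deliver 2→4:  nop
21. deliver 2→4:  nop
22. timeout(0):  <0:cand b15 ->
23. propose(3,'w'):  nop
24. deliver 3→0:  <0:foll b18 ->
25. deliver 0→3:  nop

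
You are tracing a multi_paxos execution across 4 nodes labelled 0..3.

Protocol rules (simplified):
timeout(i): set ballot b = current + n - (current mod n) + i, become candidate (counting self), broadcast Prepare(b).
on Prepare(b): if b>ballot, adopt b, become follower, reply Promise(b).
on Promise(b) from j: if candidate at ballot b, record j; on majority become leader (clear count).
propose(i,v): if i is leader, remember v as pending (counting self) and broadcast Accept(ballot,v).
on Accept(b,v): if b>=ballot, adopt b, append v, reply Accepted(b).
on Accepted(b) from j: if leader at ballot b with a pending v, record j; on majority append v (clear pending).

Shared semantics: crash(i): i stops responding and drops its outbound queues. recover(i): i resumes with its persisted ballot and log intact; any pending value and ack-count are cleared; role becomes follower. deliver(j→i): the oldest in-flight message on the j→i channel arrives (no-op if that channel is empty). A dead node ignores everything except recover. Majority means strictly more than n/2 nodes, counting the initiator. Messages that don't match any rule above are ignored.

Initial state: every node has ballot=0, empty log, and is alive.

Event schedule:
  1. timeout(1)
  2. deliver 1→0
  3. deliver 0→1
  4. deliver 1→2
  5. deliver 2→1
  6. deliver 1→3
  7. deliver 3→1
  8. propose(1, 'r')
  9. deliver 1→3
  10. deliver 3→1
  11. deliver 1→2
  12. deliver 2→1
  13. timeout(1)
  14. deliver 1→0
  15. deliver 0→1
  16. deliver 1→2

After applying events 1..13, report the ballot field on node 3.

after 1 — timeout(1): n1:cand/b5/[-]
after 2 — deliver 1→0: n0:foll/b5/[-]
after 3 — deliver 0→1: ·
after 4 — deliver 1→2: n2:foll/b5/[-]
after 5 — deliver 2→1: n1:lead/b5/[-]
after 6 — deliver 1→3: n3:foll/b5/[-]
after 7 — deliver 3→1: ·
after 8 — propose(1,'r'): ·
after 9 — deliver 1→3: n3:foll/b5/[r]
after 10 — deliver 3→1: ·
after 11 — deliver 1→2: n2:foll/b5/[r]
after 12 — deliver 2→1: n1:lead/b5/[r]
after 13 — timeout(1): n1:cand/b9/[r]

5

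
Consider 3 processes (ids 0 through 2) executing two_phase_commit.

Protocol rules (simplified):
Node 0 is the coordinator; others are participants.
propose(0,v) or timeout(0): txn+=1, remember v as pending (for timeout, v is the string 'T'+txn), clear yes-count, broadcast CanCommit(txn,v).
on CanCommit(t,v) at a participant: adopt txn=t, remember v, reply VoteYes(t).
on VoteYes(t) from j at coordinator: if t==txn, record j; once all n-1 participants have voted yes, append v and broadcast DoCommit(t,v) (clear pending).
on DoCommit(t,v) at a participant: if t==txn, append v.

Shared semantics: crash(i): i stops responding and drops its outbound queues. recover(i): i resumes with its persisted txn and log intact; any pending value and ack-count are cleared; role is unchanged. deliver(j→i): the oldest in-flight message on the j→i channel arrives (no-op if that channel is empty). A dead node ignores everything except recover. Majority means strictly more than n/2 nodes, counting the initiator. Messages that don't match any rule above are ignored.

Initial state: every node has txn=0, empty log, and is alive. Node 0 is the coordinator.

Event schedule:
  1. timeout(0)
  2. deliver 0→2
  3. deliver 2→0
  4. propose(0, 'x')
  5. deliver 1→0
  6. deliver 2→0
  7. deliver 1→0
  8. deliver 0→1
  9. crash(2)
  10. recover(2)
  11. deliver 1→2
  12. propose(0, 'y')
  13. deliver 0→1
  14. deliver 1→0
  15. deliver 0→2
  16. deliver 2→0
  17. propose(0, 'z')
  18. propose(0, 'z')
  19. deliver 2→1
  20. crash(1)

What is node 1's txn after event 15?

2

1. timeout(0):  <0:coor t1 ->
2. deliver 0→2:  <2:part t1 ->
3. deliver 2→0:  nop
4. propose(0,'x'):  <0:coor t2 ->
5. deliver 1→0:  nop
6. deliver 2→0:  nop
7. deliver 1→0:  nop
8. deliver 0→1:  <1:part t1 ->
9. crash(2):  <2:✗part t1 ->
10. recover(2):  <2:part t1 ->
11. deliver 1→2:  nop
12. propose(0,'y'):  <0:coor t3 ->
13. deliver 0→1:  <1:part t2 ->
14. deliver 1→0:  nop
15. deliver 0→2:  <2:part t2 ->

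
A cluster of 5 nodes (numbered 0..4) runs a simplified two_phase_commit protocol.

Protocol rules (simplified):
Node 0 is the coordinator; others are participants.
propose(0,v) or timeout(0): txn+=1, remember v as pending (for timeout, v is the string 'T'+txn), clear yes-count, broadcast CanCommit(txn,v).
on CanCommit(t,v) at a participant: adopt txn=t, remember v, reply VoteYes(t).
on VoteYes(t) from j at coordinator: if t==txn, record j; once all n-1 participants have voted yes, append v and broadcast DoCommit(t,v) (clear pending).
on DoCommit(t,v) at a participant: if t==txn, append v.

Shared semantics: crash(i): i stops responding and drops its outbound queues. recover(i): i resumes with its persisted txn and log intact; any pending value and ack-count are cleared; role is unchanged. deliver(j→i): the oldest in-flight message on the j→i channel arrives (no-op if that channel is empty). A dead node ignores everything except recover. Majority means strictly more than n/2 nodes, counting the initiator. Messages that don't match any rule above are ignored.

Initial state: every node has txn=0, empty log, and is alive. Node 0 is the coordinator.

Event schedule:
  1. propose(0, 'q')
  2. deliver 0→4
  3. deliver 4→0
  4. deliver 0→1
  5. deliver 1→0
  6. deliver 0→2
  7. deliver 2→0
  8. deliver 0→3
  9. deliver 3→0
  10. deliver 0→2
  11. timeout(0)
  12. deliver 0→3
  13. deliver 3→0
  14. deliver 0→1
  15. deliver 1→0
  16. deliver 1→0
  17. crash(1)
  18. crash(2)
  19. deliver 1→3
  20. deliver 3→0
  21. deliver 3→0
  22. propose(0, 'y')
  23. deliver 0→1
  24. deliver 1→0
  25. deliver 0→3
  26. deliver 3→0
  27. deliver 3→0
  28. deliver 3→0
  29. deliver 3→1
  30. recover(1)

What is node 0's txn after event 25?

e1 propose(0,'q'): 0[coor,t=1,-]
e2 deliver 0→4: 4[part,t=1,-]
e3 deliver 4→0: ·
e4 deliver 0→1: 1[part,t=1,-]
e5 deliver 1→0: ·
e6 deliver 0→2: 2[part,t=1,-]
e7 deliver 2→0: ·
e8 deliver 0→3: 3[part,t=1,-]
e9 deliver 3→0: 0[coor,t=1,q]
e10 deliver 0→2: 2[part,t=1,q]
e11 timeout(0): 0[coor,t=2,q]
e12 deliver 0→3: 3[part,t=1,q]
e13 deliver 3→0: ·
e14 deliver 0→1: 1[part,t=1,q]
e15 deliver 1→0: ·
e16 deliver 1→0: ·
e17 crash(1): 1[✗part,t=1,q]
e18 crash(2): 2[✗part,t=1,q]
e19 deliver 1→3: ·
e20 deliver 3→0: ·
e21 deliver 3→0: ·
e22 propose(0,'y'): 0[coor,t=3,q]
e23 deliver 0→1: ·
e24 deliver 1→0: ·
e25 deliver 0→3: 3[part,t=2,q]

3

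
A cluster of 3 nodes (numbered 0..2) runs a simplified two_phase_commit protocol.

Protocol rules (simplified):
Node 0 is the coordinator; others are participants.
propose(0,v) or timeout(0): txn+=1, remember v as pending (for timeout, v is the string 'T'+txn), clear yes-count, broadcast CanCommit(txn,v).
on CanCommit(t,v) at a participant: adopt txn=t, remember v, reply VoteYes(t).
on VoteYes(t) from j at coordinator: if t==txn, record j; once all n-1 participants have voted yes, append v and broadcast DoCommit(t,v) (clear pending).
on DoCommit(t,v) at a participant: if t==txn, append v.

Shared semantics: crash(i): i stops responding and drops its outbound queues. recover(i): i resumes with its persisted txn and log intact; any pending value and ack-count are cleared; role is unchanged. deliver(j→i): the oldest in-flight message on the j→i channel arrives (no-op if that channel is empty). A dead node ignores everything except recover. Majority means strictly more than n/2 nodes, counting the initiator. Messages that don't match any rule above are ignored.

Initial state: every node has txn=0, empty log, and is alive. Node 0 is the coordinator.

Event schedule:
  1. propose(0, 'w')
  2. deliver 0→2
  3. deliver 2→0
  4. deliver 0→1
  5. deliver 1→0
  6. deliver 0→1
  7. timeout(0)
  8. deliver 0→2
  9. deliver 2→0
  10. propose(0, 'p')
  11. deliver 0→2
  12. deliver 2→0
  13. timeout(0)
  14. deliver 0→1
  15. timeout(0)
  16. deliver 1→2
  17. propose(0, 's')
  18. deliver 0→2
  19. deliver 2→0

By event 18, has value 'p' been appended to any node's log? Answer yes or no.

no

[1] propose(0,'w') → N0(coor t1 [-])
[2] deliver 0→2 → N2(part t1 [-])
[3] deliver 2→0 → ∅
[4] deliver 0→1 → N1(part t1 [-])
[5] deliver 1→0 → N0(coor t1 [w])
[6] deliver 0→1 → N1(part t1 [w])
[7] timeout(0) → N0(coor t2 [w])
[8] deliver 0→2 → N2(part t1 [w])
[9] deliver 2→0 → ∅
[10] propose(0,'p') → N0(coor t3 [w])
[11] deliver 0→2 → N2(part t2 [w])
[12] deliver 2→0 → ∅
[13] timeout(0) → N0(coor t4 [w])
[14] deliver 0→1 → N1(part t2 [w])
[15] timeout(0) → N0(coor t5 [w])
[16] deliver 1→2 → ∅
[17] propose(0,'s') → N0(coor t6 [w])
[18] deliver 0→2 → N2(part t3 [w])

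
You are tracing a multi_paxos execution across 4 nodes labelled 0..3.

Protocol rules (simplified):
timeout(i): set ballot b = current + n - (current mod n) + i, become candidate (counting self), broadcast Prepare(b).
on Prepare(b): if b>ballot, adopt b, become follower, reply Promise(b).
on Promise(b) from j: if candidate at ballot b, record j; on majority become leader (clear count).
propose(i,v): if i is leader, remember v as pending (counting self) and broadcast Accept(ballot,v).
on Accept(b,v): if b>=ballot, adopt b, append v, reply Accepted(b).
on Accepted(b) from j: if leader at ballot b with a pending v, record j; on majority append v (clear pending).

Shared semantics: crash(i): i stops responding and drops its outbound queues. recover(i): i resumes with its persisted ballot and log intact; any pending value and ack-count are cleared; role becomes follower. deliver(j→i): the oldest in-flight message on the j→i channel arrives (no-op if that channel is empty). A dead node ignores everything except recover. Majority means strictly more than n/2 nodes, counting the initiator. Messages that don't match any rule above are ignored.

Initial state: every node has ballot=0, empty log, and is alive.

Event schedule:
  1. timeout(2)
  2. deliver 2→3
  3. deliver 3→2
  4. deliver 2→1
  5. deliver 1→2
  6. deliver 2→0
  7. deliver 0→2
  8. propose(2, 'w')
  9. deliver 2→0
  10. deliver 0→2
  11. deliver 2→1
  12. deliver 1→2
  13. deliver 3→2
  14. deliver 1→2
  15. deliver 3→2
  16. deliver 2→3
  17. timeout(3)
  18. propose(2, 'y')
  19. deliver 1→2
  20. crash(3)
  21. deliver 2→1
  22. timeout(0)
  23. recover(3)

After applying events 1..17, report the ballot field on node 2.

e1 timeout(2): 2[cand,b=6,-]
e2 deliver 2→3: 3[foll,b=6,-]
e3 deliver 3→2: ·
e4 deliver 2→1: 1[foll,b=6,-]
e5 deliver 1→2: 2[lead,b=6,-]
e6 deliver 2→0: 0[foll,b=6,-]
e7 deliver 0→2: ·
e8 propose(2,'w'): ·
e9 deliver 2→0: 0[foll,b=6,w]
e10 deliver 0→2: ·
e11 deliver 2→1: 1[foll,b=6,w]
e12 deliver 1→2: 2[lead,b=6,w]
e13 deliver 3→2: ·
e14 deliver 1→2: ·
e15 deliver 3→2: ·
e16 deliver 2→3: 3[foll,b=6,w]
e17 timeout(3): 3[cand,b=11,w]

6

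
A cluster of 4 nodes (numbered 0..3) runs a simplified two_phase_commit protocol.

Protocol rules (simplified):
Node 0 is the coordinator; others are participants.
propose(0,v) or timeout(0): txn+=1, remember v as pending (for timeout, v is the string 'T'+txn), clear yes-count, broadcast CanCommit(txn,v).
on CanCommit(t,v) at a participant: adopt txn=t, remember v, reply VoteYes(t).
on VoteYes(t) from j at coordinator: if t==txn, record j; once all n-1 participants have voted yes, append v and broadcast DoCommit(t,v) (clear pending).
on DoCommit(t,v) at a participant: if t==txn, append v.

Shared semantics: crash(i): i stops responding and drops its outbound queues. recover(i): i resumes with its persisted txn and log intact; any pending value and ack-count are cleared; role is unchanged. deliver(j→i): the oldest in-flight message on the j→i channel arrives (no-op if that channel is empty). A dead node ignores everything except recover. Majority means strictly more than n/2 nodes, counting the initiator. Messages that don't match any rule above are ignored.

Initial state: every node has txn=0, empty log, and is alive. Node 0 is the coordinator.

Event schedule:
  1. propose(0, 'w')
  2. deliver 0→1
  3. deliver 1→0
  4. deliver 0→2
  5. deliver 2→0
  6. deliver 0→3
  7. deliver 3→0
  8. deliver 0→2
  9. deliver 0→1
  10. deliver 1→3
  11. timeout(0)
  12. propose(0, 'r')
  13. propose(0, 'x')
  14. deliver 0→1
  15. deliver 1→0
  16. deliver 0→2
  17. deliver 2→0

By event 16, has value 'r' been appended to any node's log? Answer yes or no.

after 1 — propose(0,'w'): n0:coor/t1/[-]
after 2 — deliver 0→1: n1:part/t1/[-]
after 3 — deliver 1→0: ·
after 4 — deliver 0→2: n2:part/t1/[-]
after 5 — deliver 2→0: ·
after 6 — deliver 0→3: n3:part/t1/[-]
after 7 — deliver 3→0: n0:coor/t1/[w]
after 8 — deliver 0→2: n2:part/t1/[w]
after 9 — deliver 0→1: n1:part/t1/[w]
after 10 — deliver 1→3: ·
after 11 — timeout(0): n0:coor/t2/[w]
after 12 — propose(0,'r'): n0:coor/t3/[w]
after 13 — propose(0,'x'): n0:coor/t4/[w]
after 14 — deliver 0→1: n1:part/t2/[w]
after 15 — deliver 1→0: ·
after 16 — deliver 0→2: n2:part/t2/[w]

no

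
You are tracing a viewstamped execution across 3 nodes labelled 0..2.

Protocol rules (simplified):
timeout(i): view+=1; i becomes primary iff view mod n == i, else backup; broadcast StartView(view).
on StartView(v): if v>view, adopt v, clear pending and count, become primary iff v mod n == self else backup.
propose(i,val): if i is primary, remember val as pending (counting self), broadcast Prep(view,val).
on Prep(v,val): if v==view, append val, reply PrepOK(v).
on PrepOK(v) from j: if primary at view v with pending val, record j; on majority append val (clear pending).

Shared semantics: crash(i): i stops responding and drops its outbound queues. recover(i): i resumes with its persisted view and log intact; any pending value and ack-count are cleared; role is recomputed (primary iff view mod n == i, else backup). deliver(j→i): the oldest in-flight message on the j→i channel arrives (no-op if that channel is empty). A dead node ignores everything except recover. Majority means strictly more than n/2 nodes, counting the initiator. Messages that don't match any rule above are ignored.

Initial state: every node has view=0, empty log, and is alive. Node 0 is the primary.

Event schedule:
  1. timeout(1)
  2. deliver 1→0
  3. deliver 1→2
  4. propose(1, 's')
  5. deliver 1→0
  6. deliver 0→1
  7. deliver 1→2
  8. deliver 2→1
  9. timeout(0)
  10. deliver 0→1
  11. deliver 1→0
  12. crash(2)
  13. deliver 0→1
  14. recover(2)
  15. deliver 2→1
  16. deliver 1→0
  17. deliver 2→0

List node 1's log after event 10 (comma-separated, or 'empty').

s

after 1 — timeout(1): n1:prim/v1/[-]
after 2 — deliver 1→0: n0:back/v1/[-]
after 3 — deliver 1→2: n2:back/v1/[-]
after 4 — propose(1,'s'): ·
after 5 — deliver 1→0: n0:back/v1/[s]
after 6 — deliver 0→1: n1:prim/v1/[s]
after 7 — deliver 1→2: n2:back/v1/[s]
after 8 — deliver 2→1: ·
after 9 — timeout(0): n0:back/v2/[s]
after 10 — deliver 0→1: n1:back/v2/[s]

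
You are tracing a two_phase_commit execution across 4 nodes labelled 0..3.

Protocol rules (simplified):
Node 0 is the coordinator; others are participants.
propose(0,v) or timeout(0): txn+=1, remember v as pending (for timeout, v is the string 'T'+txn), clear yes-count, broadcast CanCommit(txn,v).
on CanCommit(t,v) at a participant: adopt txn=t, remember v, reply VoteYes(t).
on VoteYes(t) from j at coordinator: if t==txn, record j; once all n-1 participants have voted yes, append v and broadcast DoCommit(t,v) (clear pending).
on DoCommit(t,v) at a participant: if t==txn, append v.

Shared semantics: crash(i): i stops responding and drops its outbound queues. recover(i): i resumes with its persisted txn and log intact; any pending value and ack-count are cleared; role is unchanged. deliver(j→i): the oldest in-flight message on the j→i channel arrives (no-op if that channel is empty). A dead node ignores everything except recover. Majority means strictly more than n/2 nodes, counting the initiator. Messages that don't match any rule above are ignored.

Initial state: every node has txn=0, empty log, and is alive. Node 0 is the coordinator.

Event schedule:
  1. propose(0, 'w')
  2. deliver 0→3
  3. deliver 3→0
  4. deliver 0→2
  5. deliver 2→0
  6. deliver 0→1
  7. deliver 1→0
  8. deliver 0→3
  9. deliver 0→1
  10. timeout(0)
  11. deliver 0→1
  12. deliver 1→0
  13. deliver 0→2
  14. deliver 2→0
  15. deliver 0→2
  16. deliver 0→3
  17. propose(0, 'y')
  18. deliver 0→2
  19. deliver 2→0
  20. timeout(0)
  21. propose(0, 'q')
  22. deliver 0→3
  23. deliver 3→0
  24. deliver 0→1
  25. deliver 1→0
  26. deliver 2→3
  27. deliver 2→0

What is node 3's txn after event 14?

1. propose(0,'w'):  <0:coor t1 ->
2. deliver 0→3:  <3:part t1 ->
3. deliver 3→0:  nop
4. deliver 0→2:  <2:part t1 ->
5. deliver 2→0:  nop
6. deliver 0→1:  <1:part t1 ->
7. deliver 1→0:  <0:coor t1 w>
8. deliver 0→3:  <3:part t1 w>
9. deliver 0→1:  <1:part t1 w>
10. timeout(0):  <0:coor t2 w>
11. deliver 0→1:  <1:part t2 w>
12. deliver 1→0:  nop
13. deliver 0→2:  <2:part t1 w>
14. deliver 2→0:  nop

1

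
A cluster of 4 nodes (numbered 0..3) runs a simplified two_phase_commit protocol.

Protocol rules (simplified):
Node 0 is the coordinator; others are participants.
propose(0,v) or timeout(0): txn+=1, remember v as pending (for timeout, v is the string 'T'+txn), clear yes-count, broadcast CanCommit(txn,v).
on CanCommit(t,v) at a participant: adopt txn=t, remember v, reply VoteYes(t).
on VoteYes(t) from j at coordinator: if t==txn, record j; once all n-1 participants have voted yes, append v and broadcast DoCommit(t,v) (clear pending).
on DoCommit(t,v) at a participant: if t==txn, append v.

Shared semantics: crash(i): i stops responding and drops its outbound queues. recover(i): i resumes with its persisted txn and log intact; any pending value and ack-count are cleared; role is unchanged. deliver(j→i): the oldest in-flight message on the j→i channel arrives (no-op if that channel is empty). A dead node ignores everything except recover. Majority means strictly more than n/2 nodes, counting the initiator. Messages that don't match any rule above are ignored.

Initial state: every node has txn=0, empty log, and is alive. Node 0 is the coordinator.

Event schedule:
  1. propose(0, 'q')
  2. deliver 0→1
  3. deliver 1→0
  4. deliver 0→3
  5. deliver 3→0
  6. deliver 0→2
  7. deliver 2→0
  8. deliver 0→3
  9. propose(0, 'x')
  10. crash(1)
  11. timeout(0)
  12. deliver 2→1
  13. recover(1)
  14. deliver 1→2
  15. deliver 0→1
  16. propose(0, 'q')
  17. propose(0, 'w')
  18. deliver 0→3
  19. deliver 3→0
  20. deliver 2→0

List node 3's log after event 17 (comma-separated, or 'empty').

step 1 propose(0,'q'): 0={coor,t=1,log=-}
step 2 deliver 0→1: 1={part,t=1,log=-}
step 3 deliver 1→0: —
step 4 deliver 0→3: 3={part,t=1,log=-}
step 5 deliver 3→0: —
step 6 deliver 0→2: 2={part,t=1,log=-}
step 7 deliver 2→0: 0={coor,t=1,log=q}
step 8 deliver 0→3: 3={part,t=1,log=q}
step 9 propose(0,'x'): 0={coor,t=2,log=q}
step 10 crash(1): 1={✗part,t=1,log=-}
step 11 timeout(0): 0={coor,t=3,log=q}
step 12 deliver 2→1: —
step 13 recover(1): 1={part,t=1,log=-}
step 14 deliver 1→2: —
step 15 deliver 0→1: 1={part,t=1,log=q}
step 16 propose(0,'q'): 0={coor,t=4,log=q}
step 17 propose(0,'w'): 0={coor,t=5,log=q}

q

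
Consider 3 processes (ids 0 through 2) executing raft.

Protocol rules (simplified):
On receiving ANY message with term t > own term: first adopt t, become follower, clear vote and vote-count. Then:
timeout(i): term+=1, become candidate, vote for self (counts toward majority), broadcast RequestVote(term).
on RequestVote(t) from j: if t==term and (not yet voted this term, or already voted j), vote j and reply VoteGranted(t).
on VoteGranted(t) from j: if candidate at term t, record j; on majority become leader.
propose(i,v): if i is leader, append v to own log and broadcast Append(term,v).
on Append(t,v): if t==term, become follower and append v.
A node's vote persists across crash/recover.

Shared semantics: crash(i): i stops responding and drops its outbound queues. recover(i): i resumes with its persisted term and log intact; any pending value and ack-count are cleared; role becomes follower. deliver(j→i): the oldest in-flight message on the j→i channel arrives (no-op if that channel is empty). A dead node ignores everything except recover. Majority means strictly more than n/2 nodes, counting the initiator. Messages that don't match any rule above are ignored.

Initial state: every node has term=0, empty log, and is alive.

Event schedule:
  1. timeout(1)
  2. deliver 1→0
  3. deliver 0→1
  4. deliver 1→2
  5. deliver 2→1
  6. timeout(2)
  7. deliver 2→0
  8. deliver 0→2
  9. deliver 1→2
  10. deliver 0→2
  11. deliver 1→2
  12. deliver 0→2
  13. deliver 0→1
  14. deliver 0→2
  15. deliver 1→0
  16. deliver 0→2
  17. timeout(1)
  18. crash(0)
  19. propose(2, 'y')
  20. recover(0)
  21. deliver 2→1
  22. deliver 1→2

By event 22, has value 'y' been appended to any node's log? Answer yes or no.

step 1 timeout(1): 1={cand,t=1,log=-}
step 2 deliver 1→0: 0={foll,t=1,log=-}
step 3 deliver 0→1: 1={lead,t=1,log=-}
step 4 deliver 1→2: 2={foll,t=1,log=-}
step 5 deliver 2→1: —
step 6 timeout(2): 2={cand,t=2,log=-}
step 7 deliver 2→0: 0={foll,t=2,log=-}
step 8 deliver 0→2: 2={lead,t=2,log=-}
step 9 deliver 1→2: —
step 10 deliver 0→2: —
step 11 deliver 1→2: —
step 12 deliver 0→2: —
step 13 deliver 0→1: —
step 14 deliver 0→2: —
step 15 deliver 1→0: —
step 16 deliver 0→2: —
step 17 timeout(1): 1={cand,t=2,log=-}
step 18 crash(0): 0={✗foll,t=2,log=-}
step 19 propose(2,'y'): 2={lead,t=2,log=y}
step 20 recover(0): 0={foll,t=2,log=-}
step 21 deliver 2→1: —
step 22 deliver 1→2: —

yes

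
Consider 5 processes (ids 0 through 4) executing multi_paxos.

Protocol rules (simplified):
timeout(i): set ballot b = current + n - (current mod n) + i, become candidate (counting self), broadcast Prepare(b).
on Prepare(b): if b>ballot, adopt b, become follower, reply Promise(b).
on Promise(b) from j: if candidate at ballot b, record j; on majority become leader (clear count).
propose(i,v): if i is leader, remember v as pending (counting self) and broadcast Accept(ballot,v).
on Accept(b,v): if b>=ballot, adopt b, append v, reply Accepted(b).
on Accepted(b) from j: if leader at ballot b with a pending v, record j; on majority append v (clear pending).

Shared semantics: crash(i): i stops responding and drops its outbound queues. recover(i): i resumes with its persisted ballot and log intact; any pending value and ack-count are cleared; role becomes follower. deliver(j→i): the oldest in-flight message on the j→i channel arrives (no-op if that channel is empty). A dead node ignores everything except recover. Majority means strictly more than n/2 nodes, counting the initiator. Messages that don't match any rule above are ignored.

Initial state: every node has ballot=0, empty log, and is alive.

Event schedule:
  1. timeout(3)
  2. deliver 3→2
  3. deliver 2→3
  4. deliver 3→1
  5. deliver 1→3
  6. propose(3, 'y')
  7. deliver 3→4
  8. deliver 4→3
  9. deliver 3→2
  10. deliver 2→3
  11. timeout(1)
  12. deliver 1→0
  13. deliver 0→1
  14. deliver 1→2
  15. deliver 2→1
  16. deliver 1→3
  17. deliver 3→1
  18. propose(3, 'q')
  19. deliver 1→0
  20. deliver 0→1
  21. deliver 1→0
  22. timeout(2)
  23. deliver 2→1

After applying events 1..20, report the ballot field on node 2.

11

e1 timeout(3): 3[cand,b=8,-]
e2 deliver 3→2: 2[foll,b=8,-]
e3 deliver 2→3: ·
e4 deliver 3→1: 1[foll,b=8,-]
e5 deliver 1→3: 3[lead,b=8,-]
e6 propose(3,'y'): ·
e7 deliver 3→4: 4[foll,b=8,-]
e8 deliver 4→3: ·
e9 deliver 3→2: 2[foll,b=8,y]
e10 deliver 2→3: ·
e11 timeout(1): 1[cand,b=11,-]
e12 deliver 1→0: 0[foll,b=11,-]
e13 deliver 0→1: ·
e14 deliver 1→2: 2[foll,b=11,y]
e15 deliver 2→1: 1[lead,b=11,-]
e16 deliver 1→3: 3[foll,b=11,-]
e17 deliver 3→1: ·
e18 propose(3,'q'): ·
e19 deliver 1→0: ·
e20 deliver 0→1: ·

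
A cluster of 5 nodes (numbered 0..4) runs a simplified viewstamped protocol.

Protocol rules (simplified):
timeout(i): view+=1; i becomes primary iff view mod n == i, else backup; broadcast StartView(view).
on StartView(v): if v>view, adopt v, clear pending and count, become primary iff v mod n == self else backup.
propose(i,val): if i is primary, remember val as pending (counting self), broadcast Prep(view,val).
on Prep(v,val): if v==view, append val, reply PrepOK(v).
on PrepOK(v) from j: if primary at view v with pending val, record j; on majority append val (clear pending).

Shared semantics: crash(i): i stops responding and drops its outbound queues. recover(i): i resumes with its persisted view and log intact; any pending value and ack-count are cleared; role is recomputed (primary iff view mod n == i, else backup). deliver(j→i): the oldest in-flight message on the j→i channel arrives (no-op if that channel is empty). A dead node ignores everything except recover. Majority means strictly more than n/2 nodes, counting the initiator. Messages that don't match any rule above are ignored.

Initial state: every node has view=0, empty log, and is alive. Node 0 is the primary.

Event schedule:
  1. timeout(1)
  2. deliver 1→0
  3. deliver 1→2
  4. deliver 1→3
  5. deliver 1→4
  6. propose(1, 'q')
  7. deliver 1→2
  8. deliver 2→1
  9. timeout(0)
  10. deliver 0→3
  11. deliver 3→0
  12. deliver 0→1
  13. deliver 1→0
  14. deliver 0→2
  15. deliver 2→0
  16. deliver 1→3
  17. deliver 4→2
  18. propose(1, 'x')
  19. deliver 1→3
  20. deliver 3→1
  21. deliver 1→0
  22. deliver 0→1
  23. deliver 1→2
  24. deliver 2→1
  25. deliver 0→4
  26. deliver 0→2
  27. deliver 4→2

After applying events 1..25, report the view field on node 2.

2

after 1 — timeout(1): n1:prim/v1/[-]
after 2 — deliver 1→0: n0:back/v1/[-]
after 3 — deliver 1→2: n2:back/v1/[-]
after 4 — deliver 1→3: n3:back/v1/[-]
after 5 — deliver 1→4: n4:back/v1/[-]
after 6 — propose(1,'q'): ·
after 7 — deliver 1→2: n2:back/v1/[q]
after 8 — deliver 2→1: ·
after 9 — timeout(0): n0:back/v2/[-]
after 10 — deliver 0→3: n3:back/v2/[-]
after 11 — deliver 3→0: ·
after 12 — deliver 0→1: n1:back/v2/[-]
after 13 — deliver 1→0: ·
after 14 — deliver 0→2: n2:prim/v2/[q]
after 15 — deliver 2→0: ·
after 16 — deliver 1→3: ·
after 17 — deliver 4→2: ·
after 18 — propose(1,'x'): ·
after 19 — deliver 1→3: ·
after 20 — deliver 3→1: ·
after 21 — deliver 1→0: ·
after 22 — deliver 0→1: ·
after 23 — deliver 1→2: ·
after 24 — deliver 2→1: ·
after 25 — deliver 0→4: n4:back/v2/[-]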